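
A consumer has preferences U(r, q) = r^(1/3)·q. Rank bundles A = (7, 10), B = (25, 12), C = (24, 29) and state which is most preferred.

Bundle C

Evaluate utility at each bundle:
U(A) = 19.129.
U(B) = 35.088.
U(C) = 83.650.
Highest utility is C, so C ≻ B ≻ A.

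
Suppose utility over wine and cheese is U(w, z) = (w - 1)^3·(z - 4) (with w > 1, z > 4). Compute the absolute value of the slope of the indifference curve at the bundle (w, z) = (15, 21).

MU_w = 3·(w−1)^2·(z−4), MU_z = (w−1)^3.
MRS = (3/1)·(z−4)/(w−1).
At (15, 21): MRS = 51/14.
So at (15, 21) the consumer would give up 51/14 units of z for one more unit of w.

MRS = 51/14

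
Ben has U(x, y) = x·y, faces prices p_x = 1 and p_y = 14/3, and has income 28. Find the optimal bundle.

MU_x = y and MU_y = x.
MRS = MU_x/MU_y = y/x.
Tangency: set MRS = p_x/p_y = 1/(14/3) = 3/14.
So y/x = 3/14, i.e. y = (3/14)·x.
Substitute into the budget 1·x + (14/3)·y = 28: 2·x = 28, so x* = 14.
Then y* = (3/14)·14 = 3.

x* = 14, y* = 3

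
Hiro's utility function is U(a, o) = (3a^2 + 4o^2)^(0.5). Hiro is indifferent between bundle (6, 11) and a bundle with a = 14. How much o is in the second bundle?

o = 1

U depends on (a, o) only through S = 3a^2 + 4o^2, so equal utility means equal S. At (6, 11): S = 592.
With a = 14: 3·14^2 = 588, so 4o^2 = 592 − 588 = 4, i.e. o^2 = 1.
Hence o = √1 = 1.
Check: U(14, 1) = 24.3311.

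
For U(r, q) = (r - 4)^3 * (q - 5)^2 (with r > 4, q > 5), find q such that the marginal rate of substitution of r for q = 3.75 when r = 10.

MU_r = 3·(r−4)^2·(q−5)^2, MU_q = 2·(r−4)^3·(q−5).
MRS = (3/2)·(q−5)/(r−4).
Substitute r = 10: MRS = (q − 5)/4. Setting this equal to 3.75 gives q − 5 = 3.75·4 = 15, so q = 20.

q = 20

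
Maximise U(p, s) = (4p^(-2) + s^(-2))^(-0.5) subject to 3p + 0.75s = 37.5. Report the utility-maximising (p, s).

p* = 10, s* = 10

For CES with ρ = -2, MRS = (4/1)·(s/p)^3.
Tangency: set MRS = p_p/p_s = 3/0.75 = 4.
So (s/p)^3 = 1; taking the cube root, s/p = 1, i.e. s = p.
Substitute into the budget 3·p + 0.75·s = 37.5: 3.75·p = 37.5, so p* = 10 and s* = 10.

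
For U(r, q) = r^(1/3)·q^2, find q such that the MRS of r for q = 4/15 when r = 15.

q = 24

MU_r = 1/3·r^(-2/3)·q^2 and MU_q = 2·r^(1/3)·q.
MRS = MU_r/MU_q = (1/6)·q/r.
Substitute r = 15: MRS = q/90. Setting q/90 = 4/15 gives q = (4/15)·90 = 24.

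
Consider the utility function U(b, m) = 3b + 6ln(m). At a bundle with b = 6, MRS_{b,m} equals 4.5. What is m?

m = 9

MU_b = 3, MU_m = 6/m.
MRS = 3 ÷ (6/m).
MRS depends only on m: 0.5·m = 4.5 ⇒ m = 4.5/0.5 = 9.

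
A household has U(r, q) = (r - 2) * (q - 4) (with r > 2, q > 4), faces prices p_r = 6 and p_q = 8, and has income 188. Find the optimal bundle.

r* = 14, q* = 13

MU_r = (q−4), MU_q = (r−2).
MRS = (q−4)/(r−2).
Tangency: set MRS = p_r/p_q = 6/8 = 0.75.
So (q − 4)/(r − 2) = 0.75, i.e. (q − 4) = 0.75·(r − 2).
Rewrite the budget in excess-of-subsistence terms: 6·(r − 2) + 8·(q − 4) = 188 − 6·2 − 8·4 = 144.
Substituting, 12·(r − 2) = 144, so r − 2 = 12 and r* = 14.
Then q − 4 = 0.75·12 = 9, so q* = 13.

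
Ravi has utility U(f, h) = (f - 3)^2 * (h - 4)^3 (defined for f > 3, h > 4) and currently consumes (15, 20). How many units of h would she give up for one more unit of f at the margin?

MRS = 8/9

MU_f = 2·(f−3)·(h−4)^3, MU_h = 3·(f−3)^2·(h−4)^2.
MRS = (2/3)·(h−4)/(f−3).
At (15, 20): MRS = 8/9.
The indifference curve has slope −8/9 at this bundle.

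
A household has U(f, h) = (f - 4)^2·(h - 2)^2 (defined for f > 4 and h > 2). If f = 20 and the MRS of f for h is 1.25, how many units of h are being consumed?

h = 22

MU_f = 2·(f−4)·(h−2)^2, MU_h = 2·(f−4)^2·(h−2).
MRS = (h−2)/(f−4).
Substitute f = 20: MRS = (h − 2)/16. Setting this equal to 1.25 gives h − 2 = 1.25·16 = 20, so h = 22.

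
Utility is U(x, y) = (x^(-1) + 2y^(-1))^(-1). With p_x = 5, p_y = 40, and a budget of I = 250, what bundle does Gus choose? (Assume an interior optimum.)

For CES with ρ = -1, MRS = (1/2)·(y/x)^2.
Tangency: set MRS = p_x/p_y = 5/40 = 0.125.
So (y/x)^2 = 0.25; taking the square root, y/x = 0.5, i.e. y = 0.5·x.
Substitute into the budget 5·x + 40·y = 250: 25·x = 250, so x* = 10 and y* = 0.5·10 = 5.

x* = 10, y* = 5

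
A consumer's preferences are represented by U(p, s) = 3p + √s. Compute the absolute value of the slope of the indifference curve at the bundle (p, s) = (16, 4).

MU_p = 3, MU_s = 1/(2√s).
MRS = 3 ÷ (1/(2√s)).
At (16, 4): MRS = 12.
The indifference curve has slope −12 at this bundle.

MRS = 12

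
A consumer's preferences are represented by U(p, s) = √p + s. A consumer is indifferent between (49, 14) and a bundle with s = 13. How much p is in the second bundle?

U(49, 14) = 21.
Set U(p, 13) = 21 and solve.
With s = 13: √p = 21 − 13 = 8, so √p = 8 and p = 64.
Check: U(64, 13) = 21.

p = 64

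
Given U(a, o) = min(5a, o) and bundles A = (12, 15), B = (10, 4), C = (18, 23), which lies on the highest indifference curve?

Evaluate utility at each bundle:
U(A) = 15.
U(B) = 4.
U(C) = 23.
Highest utility is C, so C ≻ A ≻ B.

Bundle C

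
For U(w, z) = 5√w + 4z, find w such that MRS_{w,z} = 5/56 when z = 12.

w = 49

MU_w = 5/(2√w), MU_z = 4.
MRS = 5/(2√w) ÷ 4.
MRS depends only on w: 0.625/√w = 5/56 ⇒ √w = 0.625/(5/56) = 7 ⇒ w = 49.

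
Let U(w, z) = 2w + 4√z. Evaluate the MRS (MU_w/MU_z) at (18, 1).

MU_w = 2, MU_z = 4/(2√z).
MRS = 2 ÷ (4/(2√z)).
At (18, 1): MRS = 1.
That is, one extra unit of w is worth 1 units of z at the margin.

MRS = 1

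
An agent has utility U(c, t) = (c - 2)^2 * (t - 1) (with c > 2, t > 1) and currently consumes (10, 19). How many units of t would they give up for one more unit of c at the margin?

MRS = 4.5

MU_c = 2·(c−2)·(t−1), MU_t = (c−2)^2.
MRS = (2/1)·(t−1)/(c−2).
At (10, 19): MRS = 4.5.
So at (10, 19) the consumer would give up 4.5 units of t for one more unit of c.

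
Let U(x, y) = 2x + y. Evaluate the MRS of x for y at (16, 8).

MU_x = 2, MU_y = 1, so MRS = 2/1 = 2 at every bundle.
At (16, 8): MRS = 2.
That is, one extra unit of x is worth 2 units of y at the margin.

MRS = 2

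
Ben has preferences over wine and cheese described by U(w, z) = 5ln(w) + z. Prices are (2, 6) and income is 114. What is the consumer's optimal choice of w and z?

MU_w = 5/w, MU_z = 1.
MRS = 5/w ÷ 1.
Tangency: set MRS = p_w/p_z = 2/6 = 1/3.
MRS depends only on w: 5/w = 1/3 ⇒ w* = 5/(1/3) = 15.
From the budget, 6·z = 114 − 2·15 = 84, so z* = 14.

w* = 15, z* = 14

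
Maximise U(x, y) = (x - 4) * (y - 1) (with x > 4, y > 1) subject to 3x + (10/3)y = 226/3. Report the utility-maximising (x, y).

x* = 14, y* = 10

MU_x = (y−1), MU_y = (x−4).
MRS = (y−1)/(x−4).
Tangency: set MRS = p_x/p_y = 3/(10/3) = 0.9.
So (y − 1)/(x − 4) = 0.9, i.e. (y − 1) = 0.9·(x − 4).
Rewrite the budget in excess-of-subsistence terms: 3·(x − 4) + (10/3)·(y − 1) = 226/3 − 3·4 − (10/3)·1 = 60.
Substituting, 6·(x − 4) = 60, so x − 4 = 10 and x* = 14.
Then y − 1 = 0.9·10 = 9, so y* = 10.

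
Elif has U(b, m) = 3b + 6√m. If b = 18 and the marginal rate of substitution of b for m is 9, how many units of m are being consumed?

m = 81

MU_b = 3, MU_m = 6/(2√m).
MRS = 3 ÷ (6/(2√m)).
MRS depends only on m: √m = 9 ⇒ √m = 9 ⇒ m = 81.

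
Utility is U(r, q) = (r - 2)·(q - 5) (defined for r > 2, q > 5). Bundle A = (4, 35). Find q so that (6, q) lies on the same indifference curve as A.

q = 20

U(4, 35) = 60.
Set U(6, q) = 60 and solve.
With r = 6: (6 − 2) = 4, so (q − 5) = 60/4 = 15.
So q = 5 + 15 = 20.
Check: U(6, 20) = 60.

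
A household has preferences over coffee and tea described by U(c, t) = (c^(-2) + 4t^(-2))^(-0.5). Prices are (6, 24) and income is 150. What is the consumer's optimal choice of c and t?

For CES with ρ = -2, MRS = (1/4)·(t/c)^3.
Tangency: set MRS = p_c/p_t = 6/24 = 0.25.
So (t/c)^3 = 1; taking the cube root, t/c = 1, i.e. t = c.
Substitute into the budget 6·c + 24·t = 150: 30·c = 150, so c* = 5 and t* = 5.

c* = 5, t* = 5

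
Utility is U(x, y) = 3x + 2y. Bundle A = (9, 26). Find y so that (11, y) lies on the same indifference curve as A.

y = 23

U(9, 26) = 79.
Set U(11, y) = 79 and solve.
3·11 + 2y = 79 ⇒ 2y = 46 ⇒ y = 23.
Check: U(11, 23) = 79.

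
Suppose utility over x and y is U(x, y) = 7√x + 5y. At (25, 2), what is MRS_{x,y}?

MRS = 7/50

MU_x = 7/(2√x), MU_y = 5.
MRS = 7/(2√x) ÷ 5.
At (25, 2): MRS = 7/50.
The indifference curve has slope −7/50 at this bundle.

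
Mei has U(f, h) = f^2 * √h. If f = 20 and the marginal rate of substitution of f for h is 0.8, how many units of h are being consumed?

MU_f = 2·f·√h and MU_h = 0.5·f^2·h^(-0.5).
MRS = MU_f/MU_h = (4)·h/f.
Substitute f = 20: MRS = h/5. Setting h/5 = 0.8 gives h = 0.8·5 = 4.

h = 4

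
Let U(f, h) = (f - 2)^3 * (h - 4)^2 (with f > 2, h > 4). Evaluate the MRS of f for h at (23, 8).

MRS = 2/7

MU_f = 3·(f−2)^2·(h−4)^2, MU_h = 2·(f−2)^3·(h−4).
MRS = (3/2)·(h−4)/(f−2).
At (23, 8): MRS = 2/7.
The indifference curve has slope −2/7 at this bundle.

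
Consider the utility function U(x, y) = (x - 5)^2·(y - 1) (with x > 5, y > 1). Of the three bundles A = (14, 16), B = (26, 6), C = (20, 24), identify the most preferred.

Bundle C

Evaluate utility at each bundle:
U(A) = 1215.
U(B) = 2205.
U(C) = 5175.
Highest utility is C, so C ≻ B ≻ A.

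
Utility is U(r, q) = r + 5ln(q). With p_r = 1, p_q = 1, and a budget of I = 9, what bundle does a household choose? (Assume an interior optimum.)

MU_r = 1, MU_q = 5/q.
MRS = 1 ÷ (5/q).
Tangency: set MRS = p_r/p_q = 1/1 = 1.
MRS depends only on q: 0.2·q = 1 ⇒ q* = 1/0.2 = 5.
From the budget, 1·r = 9 − 1·5 = 4, so r* = 4.

r* = 4, q* = 5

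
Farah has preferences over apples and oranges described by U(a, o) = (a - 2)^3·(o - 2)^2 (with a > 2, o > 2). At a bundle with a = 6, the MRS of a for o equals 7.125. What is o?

MU_a = 3·(a−2)^2·(o−2)^2, MU_o = 2·(a−2)^3·(o−2).
MRS = (3/2)·(o−2)/(a−2).
Substitute a = 6: MRS = (o − 2)/(8/3). Setting this equal to 7.125 gives o − 2 = 7.125·(8/3) = 19, so o = 21.

o = 21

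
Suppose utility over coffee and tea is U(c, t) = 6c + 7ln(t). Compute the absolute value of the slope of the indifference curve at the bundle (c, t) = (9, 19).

MRS = 114/7

MU_c = 6, MU_t = 7/t.
MRS = 6 ÷ (7/t).
At (9, 19): MRS = 114/7.
The indifference curve has slope −114/7 at this bundle.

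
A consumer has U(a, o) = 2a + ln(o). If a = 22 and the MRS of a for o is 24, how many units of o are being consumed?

o = 12

MU_a = 2, MU_o = 1/o.
MRS = 2 ÷ (1/o).
MRS depends only on o: 2·o = 24 ⇒ o = 24/2 = 12.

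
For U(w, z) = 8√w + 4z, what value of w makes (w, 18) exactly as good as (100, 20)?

w = 121

U(100, 20) = 160.
Set U(w, 18) = 160 and solve.
With z = 18: 8√w = 160 − 4·18 = 88, so √w = 11 and w = 121.
Check: U(121, 18) = 160.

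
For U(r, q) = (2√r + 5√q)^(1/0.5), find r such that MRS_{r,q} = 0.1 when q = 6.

For CES with ρ = 0.5, MRS = (2/5)·√(q/r).
Setting (2/5)·√(6/r) = 0.1 gives √(6/r) = 0.25, so 6/r = 1/16 and r = 96.

r = 96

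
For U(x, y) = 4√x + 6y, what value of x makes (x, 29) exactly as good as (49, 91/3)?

x = 81

U(49, 91/3) = 210.
Set U(x, 29) = 210 and solve.
With y = 29: 4√x = 210 − 6·29 = 36, so √x = 9 and x = 81.
Check: U(81, 29) = 210.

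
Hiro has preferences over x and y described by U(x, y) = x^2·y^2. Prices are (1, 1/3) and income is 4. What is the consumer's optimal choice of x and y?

MU_x = 2·x·y^2 and MU_y = 2·x^2·y.
MRS = MU_x/MU_y = y/x.
Tangency: set MRS = p_x/p_y = 1/(1/3) = 3.
So y/x = 3, i.e. y = 3·x.
Substitute into the budget 1·x + (1/3)·y = 4: 2·x = 4, so x* = 2.
Then y* = 3·2 = 6.

x* = 2, y* = 6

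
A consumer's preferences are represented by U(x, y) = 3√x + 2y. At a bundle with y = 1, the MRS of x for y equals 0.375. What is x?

MU_x = 3/(2√x), MU_y = 2.
MRS = 3/(2√x) ÷ 2.
MRS depends only on x: 0.75/√x = 0.375 ⇒ √x = 0.75/0.375 = 2 ⇒ x = 4.

x = 4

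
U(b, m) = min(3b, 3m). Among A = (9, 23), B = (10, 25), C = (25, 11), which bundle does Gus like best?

Bundle C

Evaluate utility at each bundle:
U(A) = 27.
U(B) = 30.
U(C) = 33.
Highest utility is C, so C ≻ B ≻ A.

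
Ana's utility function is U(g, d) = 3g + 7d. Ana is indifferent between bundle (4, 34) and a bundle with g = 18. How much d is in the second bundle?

d = 28

U(4, 34) = 250.
Set U(18, d) = 250 and solve.
3·18 + 7d = 250 ⇒ 7d = 196 ⇒ d = 28.
Check: U(18, 28) = 250.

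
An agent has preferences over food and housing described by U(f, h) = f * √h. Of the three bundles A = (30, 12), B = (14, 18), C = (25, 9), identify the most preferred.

Evaluate utility at each bundle:
U(A) = 103.923.
U(B) = 59.397.
U(C) = 75.000.
Highest utility is A, so A ≻ C ≻ B.

Bundle A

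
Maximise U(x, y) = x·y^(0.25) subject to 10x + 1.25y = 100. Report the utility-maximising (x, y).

MU_x = y^(0.25) and MU_y = 0.25·x·y^(-0.75).
MRS = MU_x/MU_y = (4)·y/x.
Tangency: set MRS = p_x/p_y = 10/1.25 = 8.
So (4)·y/x = 8, i.e. y = 2·x.
Substitute into the budget 10·x + 1.25·y = 100: 12.5·x = 100, so x* = 8.
Then y* = 2·8 = 16.

x* = 8, y* = 16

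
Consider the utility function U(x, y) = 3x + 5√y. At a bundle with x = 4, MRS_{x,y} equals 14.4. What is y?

MU_x = 3, MU_y = 5/(2√y).
MRS = 3 ÷ (5/(2√y)).
MRS depends only on y: 1.2·√y = 14.4 ⇒ √y = 14.4/1.2 = 12 ⇒ y = 144.

y = 144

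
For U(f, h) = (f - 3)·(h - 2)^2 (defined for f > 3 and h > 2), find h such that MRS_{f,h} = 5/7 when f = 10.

h = 12

MU_f = (h−2)^2, MU_h = 2·(f−3)·(h−2).
MRS = (1/2)·(h−2)/(f−3).
Substitute f = 10: MRS = (h − 2)/14. Setting this equal to 5/7 gives h − 2 = (5/7)·14 = 10, so h = 12.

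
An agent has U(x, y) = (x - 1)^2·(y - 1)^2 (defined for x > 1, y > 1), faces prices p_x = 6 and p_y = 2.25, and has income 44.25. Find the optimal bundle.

x* = 4, y* = 9

MU_x = 2·(x−1)·(y−1)^2, MU_y = 2·(x−1)^2·(y−1).
MRS = (y−1)/(x−1).
Tangency: set MRS = p_x/p_y = 6/2.25 = 8/3.
So (y − 1)/(x − 1) = 8/3, i.e. (y − 1) = (8/3)·(x − 1).
Rewrite the budget in excess-of-subsistence terms: 6·(x − 1) + 2.25·(y − 1) = 44.25 − 6·1 − 2.25·1 = 36.
Substituting, 12·(x − 1) = 36, so x − 1 = 3 and x* = 4.
Then y − 1 = (8/3)·3 = 8, so y* = 9.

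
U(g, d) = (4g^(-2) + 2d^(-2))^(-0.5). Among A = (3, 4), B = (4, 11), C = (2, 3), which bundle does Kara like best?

Bundle B

Evaluate utility at each bundle:
U(A) = 1.325.
U(B) = 1.937.
U(C) = 0.905.
Highest utility is B, so B ≻ A ≻ C.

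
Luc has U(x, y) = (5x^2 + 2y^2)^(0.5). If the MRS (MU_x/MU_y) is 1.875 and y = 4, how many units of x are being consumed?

x = 3

For CES with ρ = 2, MRS = (5/2)·(y/x)^(-1).
Setting (5/2)·(4/x)^(-1) = 1.875 gives (4/x)^(-1) = 0.75, so 4/x = 4/3 and x = 3.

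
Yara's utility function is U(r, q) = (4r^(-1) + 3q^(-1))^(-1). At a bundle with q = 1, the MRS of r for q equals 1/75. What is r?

For CES with ρ = -1, MRS = (4/3)·(q/r)^2.
Setting (4/3)·(1/r)^2 = 1/75 gives (1/r)^2 = 1/100, so 1/r = 0.1 and r = 10.

r = 10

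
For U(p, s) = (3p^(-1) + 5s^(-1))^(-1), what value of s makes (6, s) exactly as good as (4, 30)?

s = 12

U depends on (p, s) only through S = 3p^(-1) + 5s^(-1), so equal utility means equal S. At (4, 30): S = 11/12.
With p = 6: 3·6^(-1) = 0.5, so 5s^(-1) = 11/12 − 0.5 = 5/12, i.e. s^(-1) = 1/12.
Hence s = 1/(1/12) = 12.
Check: U(6, 12) = 1.0909.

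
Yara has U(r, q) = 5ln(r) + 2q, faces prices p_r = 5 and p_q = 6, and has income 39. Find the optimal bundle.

MU_r = 5/r, MU_q = 2.
MRS = 5/r ÷ 2.
Tangency: set MRS = p_r/p_q = 5/6.
MRS depends only on r: 2.5/r = 5/6 ⇒ r* = 2.5/(5/6) = 3.
From the budget, 6·q = 39 − 5·3 = 24, so q* = 4.

r* = 3, q* = 4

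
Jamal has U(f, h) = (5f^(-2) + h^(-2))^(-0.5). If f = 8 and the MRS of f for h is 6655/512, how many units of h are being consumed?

For CES with ρ = -2, MRS = (5/1)·(h/f)^3.
Setting (5/1)·(h/8)^3 = 6655/512 gives (h/8)^3 = 1331/512, so h/8 = 1.375 and h = 11.

h = 11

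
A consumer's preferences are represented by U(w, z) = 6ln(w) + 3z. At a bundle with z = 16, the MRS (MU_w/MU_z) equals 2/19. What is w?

MU_w = 6/w, MU_z = 3.
MRS = 6/w ÷ 3.
MRS depends only on w: 2/w = 2/19 ⇒ w = 2/(2/19) = 19.

w = 19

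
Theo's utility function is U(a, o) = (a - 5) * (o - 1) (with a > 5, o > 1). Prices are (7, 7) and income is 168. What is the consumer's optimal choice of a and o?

MU_a = (o−1), MU_o = (a−5).
MRS = (o−1)/(a−5).
Tangency: set MRS = p_a/p_o = 7/7 = 1.
So (o − 1)/(a − 5) = 1, i.e. (o − 1) = (a − 5).
Rewrite the budget in excess-of-subsistence terms: 7·(a − 5) + 7·(o − 1) = 168 − 7·5 − 7·1 = 126.
Substituting, 14·(a − 5) = 126, so a − 5 = 9 and a* = 14.
Then o − 1 = 9, so o* = 10.

a* = 14, o* = 10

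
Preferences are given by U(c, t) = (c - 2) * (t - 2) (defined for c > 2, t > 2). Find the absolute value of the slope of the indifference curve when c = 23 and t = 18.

MRS = 16/21

MU_c = (t−2), MU_t = (c−2).
MRS = (t−2)/(c−2).
At (23, 18): MRS = 16/21.
The indifference curve has slope −16/21 at this bundle.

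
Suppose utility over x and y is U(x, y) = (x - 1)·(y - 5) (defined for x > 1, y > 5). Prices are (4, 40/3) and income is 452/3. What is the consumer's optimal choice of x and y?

x* = 11, y* = 8

MU_x = (y−5), MU_y = (x−1).
MRS = (y−5)/(x−1).
Tangency: set MRS = p_x/p_y = 4/(40/3) = 0.3.
So (y − 5)/(x − 1) = 0.3, i.e. (y − 5) = 0.3·(x − 1).
Rewrite the budget in excess-of-subsistence terms: 4·(x − 1) + (40/3)·(y − 5) = 452/3 − 4·1 − (40/3)·5 = 80.
Substituting, 8·(x − 1) = 80, so x − 1 = 10 and x* = 11.
Then y − 5 = 0.3·10 = 3, so y* = 8.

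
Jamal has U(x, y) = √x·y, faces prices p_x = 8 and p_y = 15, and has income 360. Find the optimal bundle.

x* = 15, y* = 16

MU_x = 0.5·x^(-0.5)·y and MU_y = √x.
MRS = MU_x/MU_y = (0.5)·y/x.
Tangency: set MRS = p_x/p_y = 8/15.
So (0.5)·y/x = 8/15, i.e. y = (16/15)·x.
Substitute into the budget 8·x + 15·y = 360: 24·x = 360, so x* = 15.
Then y* = (16/15)·15 = 16.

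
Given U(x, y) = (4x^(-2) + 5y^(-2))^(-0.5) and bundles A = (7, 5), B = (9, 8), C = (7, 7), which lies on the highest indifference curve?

Evaluate utility at each bundle:
U(A) = 1.884.
U(B) = 2.800.
U(C) = 2.333.
Highest utility is B, so B ≻ C ≻ A.

Bundle B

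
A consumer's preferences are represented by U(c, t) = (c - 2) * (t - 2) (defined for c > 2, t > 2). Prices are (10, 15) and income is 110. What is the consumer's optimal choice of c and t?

c* = 5, t* = 4

MU_c = (t−2), MU_t = (c−2).
MRS = (t−2)/(c−2).
Tangency: set MRS = p_c/p_t = 10/15 = 2/3.
So (t − 2)/(c − 2) = 2/3, i.e. (t − 2) = (2/3)·(c − 2).
Rewrite the budget in excess-of-subsistence terms: 10·(c − 2) + 15·(t − 2) = 110 − 10·2 − 15·2 = 60.
Substituting, 20·(c − 2) = 60, so c − 2 = 3 and c* = 5.
Then t − 2 = (2/3)·3 = 2, so t* = 4.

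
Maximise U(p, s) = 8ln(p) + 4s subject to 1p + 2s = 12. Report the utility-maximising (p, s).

p* = 4, s* = 4

MU_p = 8/p, MU_s = 4.
MRS = 8/p ÷ 4.
Tangency: set MRS = p_p/p_s = 1/2 = 0.5.
MRS depends only on p: 2/p = 0.5 ⇒ p* = 2/0.5 = 4.
From the budget, 2·s = 12 − 1·4 = 8, so s* = 4.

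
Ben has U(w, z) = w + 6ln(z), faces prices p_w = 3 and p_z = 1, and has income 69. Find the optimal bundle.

w* = 17, z* = 18

MU_w = 1, MU_z = 6/z.
MRS = 1 ÷ (6/z).
Tangency: set MRS = p_w/p_z = 3/1 = 3.
MRS depends only on z: (1/6)·z = 3 ⇒ z* = 3/(1/6) = 18.
From the budget, 3·w = 69 − 1·18 = 51, so w* = 17.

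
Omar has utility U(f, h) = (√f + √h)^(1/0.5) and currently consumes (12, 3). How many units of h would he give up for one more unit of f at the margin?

For CES with ρ = 0.5, MRS = √(h/f).
At (12, 3): MRS = 0.5.
So at (12, 3) the consumer would give up 0.5 units of h for one more unit of f.

MRS = 0.5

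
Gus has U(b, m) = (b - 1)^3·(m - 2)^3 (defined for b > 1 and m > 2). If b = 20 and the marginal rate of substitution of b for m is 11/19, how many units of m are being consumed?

m = 13

MU_b = 3·(b−1)^2·(m−2)^3, MU_m = 3·(b−1)^3·(m−2)^2.
MRS = (m−2)/(b−1).
Substitute b = 20: MRS = (m − 2)/19. Setting this equal to 11/19 gives m − 2 = (11/19)·19 = 11, so m = 13.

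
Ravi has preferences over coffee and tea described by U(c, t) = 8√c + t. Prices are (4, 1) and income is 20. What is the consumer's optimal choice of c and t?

MU_c = 8/(2√c), MU_t = 1.
MRS = 8/(2√c) ÷ 1.
Tangency: set MRS = p_c/p_t = 4/1 = 4.
MRS depends only on c: 4/√c = 4 ⇒ √c = 4/4 = 1 ⇒ c* = 1.
From the budget, 1·t = 20 − 4·1 = 16, so t* = 16.

c* = 1, t* = 16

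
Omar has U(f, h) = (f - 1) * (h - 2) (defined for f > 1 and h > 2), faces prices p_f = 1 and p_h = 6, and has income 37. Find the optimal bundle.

MU_f = (h−2), MU_h = (f−1).
MRS = (h−2)/(f−1).
Tangency: set MRS = p_f/p_h = 1/6.
So (h − 2)/(f − 1) = 1/6, i.e. (h − 2) = (1/6)·(f − 1).
Rewrite the budget in excess-of-subsistence terms: 1·(f − 1) + 6·(h − 2) = 37 − 1·1 − 6·2 = 24.
Substituting, 2·(f − 1) = 24, so f − 1 = 12 and f* = 13.
Then h − 2 = (1/6)·12 = 2, so h* = 4.

f* = 13, h* = 4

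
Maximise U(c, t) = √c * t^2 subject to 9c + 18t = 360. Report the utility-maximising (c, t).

MU_c = 0.5·c^(-0.5)·t^2 and MU_t = 2·√c·t.
MRS = MU_c/MU_t = (0.25)·t/c.
Tangency: set MRS = p_c/p_t = 9/18 = 0.5.
So (0.25)·t/c = 0.5, i.e. t = 2·c.
Substitute into the budget 9·c + 18·t = 360: 45·c = 360, so c* = 8.
Then t* = 2·8 = 16.

c* = 8, t* = 16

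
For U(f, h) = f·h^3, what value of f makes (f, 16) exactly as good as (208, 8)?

U(208, 8) = 106496.
Set U(f, 16) = 106496 and solve.
With h = 16: 16^3 = 4096, so f = 106496/4096 = 26.
Check: U(26, 16) = 106496.

f = 26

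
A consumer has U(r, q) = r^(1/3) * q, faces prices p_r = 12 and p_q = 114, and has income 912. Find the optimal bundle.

MU_r = 1/3·r^(-2/3)·q and MU_q = r^(1/3).
MRS = MU_r/MU_q = (1/3)·q/r.
Tangency: set MRS = p_r/p_q = 12/114 = 2/19.
So (1/3)·q/r = 2/19, i.e. q = (6/19)·r.
Substitute into the budget 12·r + 114·q = 912: 48·r = 912, so r* = 19.
Then q* = (6/19)·19 = 6.

r* = 19, q* = 6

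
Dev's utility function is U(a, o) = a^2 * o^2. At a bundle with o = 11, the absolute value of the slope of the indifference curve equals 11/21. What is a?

a = 21

MU_a = 2·a·o^2 and MU_o = 2·a^2·o.
MRS = MU_a/MU_o = o/a.
Substitute o = 11: MRS = 11/a. Setting 11/a = 11/21 gives a = 11/(11/21) = 21.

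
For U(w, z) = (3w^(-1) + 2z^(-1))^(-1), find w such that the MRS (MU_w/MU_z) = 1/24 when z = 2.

For CES with ρ = -1, MRS = (3/2)·(z/w)^2.
Setting (3/2)·(2/w)^2 = 1/24 gives (2/w)^2 = 1/36, so 2/w = 1/6 and w = 12.

w = 12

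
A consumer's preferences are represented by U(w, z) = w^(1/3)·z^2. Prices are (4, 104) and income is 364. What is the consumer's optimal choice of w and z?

MU_w = 1/3·w^(-2/3)·z^2 and MU_z = 2·w^(1/3)·z.
MRS = MU_w/MU_z = (1/6)·z/w.
Tangency: set MRS = p_w/p_z = 4/104 = 1/26.
So (1/6)·z/w = 1/26, i.e. z = (3/13)·w.
Substitute into the budget 4·w + 104·z = 364: 28·w = 364, so w* = 13.
Then z* = (3/13)·13 = 3.

w* = 13, z* = 3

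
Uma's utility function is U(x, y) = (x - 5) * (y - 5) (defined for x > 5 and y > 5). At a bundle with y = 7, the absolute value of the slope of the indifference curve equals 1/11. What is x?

MU_x = (y−5), MU_y = (x−5).
MRS = (y−5)/(x−5).
Substitute y = 7: MRS = 2/(x − 5). Setting this equal to 1/11 gives x − 5 = 2/(1/11) = 22, so x = 27.

x = 27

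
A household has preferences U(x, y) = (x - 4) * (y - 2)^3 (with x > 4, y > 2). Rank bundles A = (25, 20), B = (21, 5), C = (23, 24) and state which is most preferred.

Evaluate utility at each bundle:
U(A) = 122472.
U(B) = 459.
U(C) = 202312.
Highest utility is C, so C ≻ A ≻ B.

Bundle C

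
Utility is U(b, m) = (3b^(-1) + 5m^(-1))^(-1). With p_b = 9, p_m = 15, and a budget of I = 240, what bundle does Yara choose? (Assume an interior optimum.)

b* = 10, m* = 10

For CES with ρ = -1, MRS = (3/5)·(m/b)^2.
Tangency: set MRS = p_b/p_m = 9/15 = 0.6.
So (m/b)^2 = 1; taking the square root, m/b = 1, i.e. m = b.
Substitute into the budget 9·b + 15·m = 240: 24·b = 240, so b* = 10 and m* = 10.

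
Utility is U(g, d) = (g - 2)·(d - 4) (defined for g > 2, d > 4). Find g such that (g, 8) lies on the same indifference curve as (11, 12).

U(11, 12) = 72.
Set U(g, 8) = 72 and solve.
With d = 8: (8 − 4) = 4, so (g − 2) = 72/4 = 18.
So g = 2 + 18 = 20.
Check: U(20, 8) = 72.

g = 20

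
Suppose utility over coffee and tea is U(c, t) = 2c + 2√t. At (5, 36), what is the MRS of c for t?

MU_c = 2, MU_t = 2/(2√t).
MRS = 2 ÷ (2/(2√t)).
At (5, 36): MRS = 12.
That is, one extra unit of c is worth 12 units of t at the margin.

MRS = 12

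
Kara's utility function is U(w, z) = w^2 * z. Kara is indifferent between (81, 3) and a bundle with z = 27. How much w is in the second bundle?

U(81, 3) = 19683.
Set U(w, 27) = 19683 and solve.
With z = 27: w^2 = 19683/27 = 729; taking the square root, w = 27.
Check: U(27, 27) = 19683.

w = 27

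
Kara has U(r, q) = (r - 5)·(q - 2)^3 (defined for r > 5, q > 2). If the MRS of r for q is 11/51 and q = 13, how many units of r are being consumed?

r = 22

MU_r = (q−2)^3, MU_q = 3·(r−5)·(q−2)^2.
MRS = (1/3)·(q−2)/(r−5).
Substitute q = 13: MRS = (11/3)/(r − 5). Setting this equal to 11/51 gives r − 5 = (11/3)/(11/51) = 17, so r = 22.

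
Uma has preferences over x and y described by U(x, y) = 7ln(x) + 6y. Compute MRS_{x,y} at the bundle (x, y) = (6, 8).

MRS = 7/36

MU_x = 7/x, MU_y = 6.
MRS = 7/x ÷ 6.
At (6, 8): MRS = 7/36.
The indifference curve has slope −7/36 at this bundle.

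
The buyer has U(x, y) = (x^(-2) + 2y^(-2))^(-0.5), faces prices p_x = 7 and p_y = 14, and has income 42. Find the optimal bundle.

For CES with ρ = -2, MRS = (1/2)·(y/x)^3.
Tangency: set MRS = p_x/p_y = 7/14 = 0.5.
So (y/x)^3 = 1; taking the cube root, y/x = 1, i.e. y = x.
Substitute into the budget 7·x + 14·y = 42: 21·x = 42, so x* = 2 and y* = 2.

x* = 2, y* = 2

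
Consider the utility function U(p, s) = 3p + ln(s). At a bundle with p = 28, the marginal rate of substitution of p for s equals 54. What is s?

s = 18

MU_p = 3, MU_s = 1/s.
MRS = 3 ÷ (1/s).
MRS depends only on s: 3·s = 54 ⇒ s = 54/3 = 18.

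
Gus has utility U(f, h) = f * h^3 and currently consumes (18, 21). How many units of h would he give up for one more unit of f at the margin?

MU_f = h^3 and MU_h = 3·f·h^2.
MRS = MU_f/MU_h = (1/3)·h/f.
At (18, 21): MRS = 7/18.
That is, one extra unit of f is worth 7/18 units of h at the margin.

MRS = 7/18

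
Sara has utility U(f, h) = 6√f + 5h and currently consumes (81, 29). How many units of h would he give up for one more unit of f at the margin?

MRS = 1/15

MU_f = 6/(2√f), MU_h = 5.
MRS = 6/(2√f) ÷ 5.
At (81, 29): MRS = 1/15.
The indifference curve has slope −1/15 at this bundle.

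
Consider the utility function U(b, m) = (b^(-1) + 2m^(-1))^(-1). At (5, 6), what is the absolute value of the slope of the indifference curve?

For CES with ρ = -1, MRS = (1/2)·(m/b)^2.
At (5, 6): MRS = 18/25.
So at (5, 6) the consumer would give up 18/25 units of m for one more unit of b.

MRS = 18/25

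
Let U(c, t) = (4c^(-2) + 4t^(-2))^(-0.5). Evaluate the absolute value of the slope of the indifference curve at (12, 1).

For CES with ρ = -2, MRS = (t/c)^3.
At (12, 1): MRS = 1/1728.
So at (12, 1) the consumer would give up 1/1728 units of t for one more unit of c.

MRS = 1/1728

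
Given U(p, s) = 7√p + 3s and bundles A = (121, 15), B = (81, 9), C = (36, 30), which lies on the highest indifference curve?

Evaluate utility at each bundle:
U(A) = 122.000.
U(B) = 90.000.
U(C) = 132.000.
Highest utility is C, so C ≻ A ≻ B.

Bundle C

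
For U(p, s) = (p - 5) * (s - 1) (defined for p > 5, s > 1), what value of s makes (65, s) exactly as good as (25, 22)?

s = 8

U(25, 22) = 420.
Set U(65, s) = 420 and solve.
With p = 65: (65 − 5) = 60, so (s − 1) = 420/60 = 7.
So s = 1 + 7 = 8.
Check: U(65, 8) = 420.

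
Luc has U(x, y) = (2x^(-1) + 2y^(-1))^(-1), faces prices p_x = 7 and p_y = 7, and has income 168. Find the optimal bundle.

For CES with ρ = -1, MRS = (y/x)^2.
Tangency: set MRS = p_x/p_y = 7/7 = 1.
So (y/x)^2 = 1; taking the square root, y/x = 1, i.e. y = x.
Substitute into the budget 7·x + 7·y = 168: 14·x = 168, so x* = 12 and y* = 12.

x* = 12, y* = 12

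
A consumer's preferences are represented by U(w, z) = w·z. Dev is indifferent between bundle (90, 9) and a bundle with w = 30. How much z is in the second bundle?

z = 27

U(90, 9) = 810.
Set U(30, z) = 810 and solve.
With w = 30: z = 810/30 = 27.
Check: U(30, 27) = 810.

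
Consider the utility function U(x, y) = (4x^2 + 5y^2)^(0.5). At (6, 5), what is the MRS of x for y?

MRS = 24/25

For CES with ρ = 2, MRS = (4/5)·(y/x)^(-1).
At (6, 5): MRS = 24/25.
That is, one extra unit of x is worth 24/25 units of y at the margin.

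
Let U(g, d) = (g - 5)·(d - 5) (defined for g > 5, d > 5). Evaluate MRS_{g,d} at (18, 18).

MU_g = (d−5), MU_d = (g−5).
MRS = (d−5)/(g−5).
At (18, 18): MRS = 1.
That is, one extra unit of g is worth 1 units of d at the margin.

MRS = 1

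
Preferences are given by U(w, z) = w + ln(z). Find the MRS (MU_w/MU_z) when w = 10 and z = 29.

MU_w = 1, MU_z = 1/z.
MRS = 1 ÷ (1/z).
At (10, 29): MRS = 29.
The indifference curve has slope −29 at this bundle.

MRS = 29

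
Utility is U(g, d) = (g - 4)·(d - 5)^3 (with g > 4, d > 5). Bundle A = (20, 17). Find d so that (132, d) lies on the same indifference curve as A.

U(20, 17) = 27648.
Set U(132, d) = 27648 and solve.
With g = 132: (132 − 4) = 128, so (d − 5)^3 = 27648/128 = 216.
Taking the cube root (with d > 5): d − 5 = 6, so d = 11.
Check: U(132, 11) = 27648.

d = 11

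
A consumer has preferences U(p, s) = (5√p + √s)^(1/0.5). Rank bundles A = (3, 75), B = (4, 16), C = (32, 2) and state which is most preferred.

Bundle C

Evaluate utility at each bundle:
U(A) = 300.000.
U(B) = 196.000.
U(C) = 882.000.
Highest utility is C, so C ≻ A ≻ B.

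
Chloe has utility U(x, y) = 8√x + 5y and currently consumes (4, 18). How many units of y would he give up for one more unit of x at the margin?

MRS = 0.4

MU_x = 8/(2√x), MU_y = 5.
MRS = 8/(2√x) ÷ 5.
At (4, 18): MRS = 0.4.
That is, one extra unit of x is worth 0.4 units of y at the margin.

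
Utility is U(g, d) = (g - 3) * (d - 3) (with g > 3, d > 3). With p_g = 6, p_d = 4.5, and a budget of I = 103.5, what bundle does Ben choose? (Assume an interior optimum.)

MU_g = (d−3), MU_d = (g−3).
MRS = (d−3)/(g−3).
Tangency: set MRS = p_g/p_d = 6/4.5 = 4/3.
So (d − 3)/(g − 3) = 4/3, i.e. (d − 3) = (4/3)·(g − 3).
Rewrite the budget in excess-of-subsistence terms: 6·(g − 3) + 4.5·(d − 3) = 103.5 − 6·3 − 4.5·3 = 72.
Substituting, 12·(g − 3) = 72, so g − 3 = 6 and g* = 9.
Then d − 3 = (4/3)·6 = 8, so d* = 11.

g* = 9, d* = 11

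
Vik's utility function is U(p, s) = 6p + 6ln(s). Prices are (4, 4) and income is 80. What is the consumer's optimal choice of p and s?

p* = 19, s* = 1

MU_p = 6, MU_s = 6/s.
MRS = 6 ÷ (6/s).
Tangency: set MRS = p_p/p_s = 4/4 = 1.
MRS depends only on s: s = 1 ⇒ s* = 1.
From the budget, 4·p = 80 − 4·1 = 76, so p* = 19.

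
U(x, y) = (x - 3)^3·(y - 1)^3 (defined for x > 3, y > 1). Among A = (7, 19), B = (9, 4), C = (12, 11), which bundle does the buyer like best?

Evaluate utility at each bundle:
U(A) = 373248.
U(B) = 5832.
U(C) = 729000.
Highest utility is C, so C ≻ A ≻ B.

Bundle C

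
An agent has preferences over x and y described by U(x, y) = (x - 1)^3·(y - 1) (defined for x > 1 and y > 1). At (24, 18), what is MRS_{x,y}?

MU_x = 3·(x−1)^2·(y−1), MU_y = (x−1)^3.
MRS = (3/1)·(y−1)/(x−1).
At (24, 18): MRS = 51/23.
That is, one extra unit of x is worth 51/23 units of y at the margin.

MRS = 51/23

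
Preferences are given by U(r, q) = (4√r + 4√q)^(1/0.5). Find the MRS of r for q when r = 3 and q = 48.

For CES with ρ = 0.5, MRS = √(q/r).
At (3, 48): MRS = 4.
That is, one extra unit of r is worth 4 units of q at the margin.

MRS = 4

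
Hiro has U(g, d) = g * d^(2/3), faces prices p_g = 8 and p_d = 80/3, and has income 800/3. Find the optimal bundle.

MU_g = d^(2/3) and MU_d = 2/3·g·d^(-1/3).
MRS = MU_g/MU_d = (1.5)·d/g.
Tangency: set MRS = p_g/p_d = 8/(80/3) = 0.3.
So (1.5)·d/g = 0.3, i.e. d = 0.2·g.
Substitute into the budget 8·g + (80/3)·d = 800/3: (40/3)·g = 800/3, so g* = 20.
Then d* = 0.2·20 = 4.

g* = 20, d* = 4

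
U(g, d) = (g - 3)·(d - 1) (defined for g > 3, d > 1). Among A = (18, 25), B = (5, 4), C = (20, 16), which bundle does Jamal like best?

Bundle A

Evaluate utility at each bundle:
U(A) = 360.
U(B) = 6.
U(C) = 255.
Highest utility is A, so A ≻ C ≻ B.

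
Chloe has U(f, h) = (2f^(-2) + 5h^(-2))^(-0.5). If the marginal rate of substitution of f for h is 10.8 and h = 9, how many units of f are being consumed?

f = 3

For CES with ρ = -2, MRS = (2/5)·(h/f)^3.
Setting (2/5)·(9/f)^3 = 10.8 gives (9/f)^3 = 27, so 9/f = 3 and f = 3.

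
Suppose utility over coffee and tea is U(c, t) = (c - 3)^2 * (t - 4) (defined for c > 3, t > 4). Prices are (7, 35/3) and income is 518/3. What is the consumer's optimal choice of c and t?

c* = 13, t* = 7

MU_c = 2·(c−3)·(t−4), MU_t = (c−3)^2.
MRS = (2/1)·(t−4)/(c−3).
Tangency: set MRS = p_c/p_t = 7/(35/3) = 0.6.
So (2/1)·(t − 4)/(c − 3) = 0.6, i.e. (t − 4) = 0.3·(c − 3).
Rewrite the budget in excess-of-subsistence terms: 7·(c − 3) + (35/3)·(t − 4) = 518/3 − 7·3 − (35/3)·4 = 105.
Substituting, 10.5·(c − 3) = 105, so c − 3 = 10 and c* = 13.
Then t − 4 = 0.3·10 = 3, so t* = 7.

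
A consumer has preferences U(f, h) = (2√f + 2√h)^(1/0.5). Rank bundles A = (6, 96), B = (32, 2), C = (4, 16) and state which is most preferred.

Evaluate utility at each bundle:
U(A) = 600.000.
U(B) = 200.000.
U(C) = 144.000.
Highest utility is A, so A ≻ B ≻ C.

Bundle A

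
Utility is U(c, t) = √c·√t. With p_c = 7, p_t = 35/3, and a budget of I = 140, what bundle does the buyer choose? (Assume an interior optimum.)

MU_c = 0.5·c^(-0.5)·√t and MU_t = 0.5·√c·t^(-0.5).
MRS = MU_c/MU_t = t/c.
Tangency: set MRS = p_c/p_t = 7/(35/3) = 0.6.
So t/c = 0.6, i.e. t = 0.6·c.
Substitute into the budget 7·c + (35/3)·t = 140: 14·c = 140, so c* = 10.
Then t* = 0.6·10 = 6.

c* = 10, t* = 6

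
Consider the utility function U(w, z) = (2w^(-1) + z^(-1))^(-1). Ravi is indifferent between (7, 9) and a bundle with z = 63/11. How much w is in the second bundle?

U depends on (w, z) only through S = 2w^(-1) + z^(-1), so equal utility means equal S. At (7, 9): S = 25/63.
With z = 63/11: (63/11)^(-1) = 11/63, so 2w^(-1) = 25/63 − 11/63 = 2/9, i.e. w^(-1) = 1/9.
Hence w = 1/(1/9) = 9.
Check: U(9, 63/11) = 2.52.

w = 9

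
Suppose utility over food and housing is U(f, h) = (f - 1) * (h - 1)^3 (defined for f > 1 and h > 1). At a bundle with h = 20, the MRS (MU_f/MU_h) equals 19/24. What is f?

MU_f = (h−1)^3, MU_h = 3·(f−1)·(h−1)^2.
MRS = (1/3)·(h−1)/(f−1).
Substitute h = 20: MRS = (19/3)/(f − 1). Setting this equal to 19/24 gives f − 1 = (19/3)/(19/24) = 8, so f = 9.

f = 9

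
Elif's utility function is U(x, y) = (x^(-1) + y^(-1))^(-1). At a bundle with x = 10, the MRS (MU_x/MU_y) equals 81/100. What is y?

y = 9

For CES with ρ = -1, MRS = (y/x)^2.
Setting (y/10)^2 = 81/100 gives y/10 = 0.9 and y = 9.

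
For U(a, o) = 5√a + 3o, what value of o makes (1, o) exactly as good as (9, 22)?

o = 76/3

U(9, 22) = 81.
Set U(1, o) = 81 and solve.
With a = 1: √1 = 1, so 3o = 81 − 5·1 = 76 and o = 76/3.
Check: U(1, 76/3) = 81.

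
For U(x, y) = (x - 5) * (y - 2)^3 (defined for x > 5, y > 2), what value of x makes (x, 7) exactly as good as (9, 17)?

U(9, 17) = 13500.
Set U(x, 7) = 13500 and solve.
With y = 7: (7 − 2)^3 = 125, so (x − 5) = 13500/125 = 108.
So x = 5 + 108 = 113.
Check: U(113, 7) = 13500.

x = 113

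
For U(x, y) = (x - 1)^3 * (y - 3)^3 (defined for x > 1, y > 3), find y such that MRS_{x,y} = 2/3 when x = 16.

y = 13

MU_x = 3·(x−1)^2·(y−3)^3, MU_y = 3·(x−1)^3·(y−3)^2.
MRS = (y−3)/(x−1).
Substitute x = 16: MRS = (y − 3)/15. Setting this equal to 2/3 gives y − 3 = (2/3)·15 = 10, so y = 13.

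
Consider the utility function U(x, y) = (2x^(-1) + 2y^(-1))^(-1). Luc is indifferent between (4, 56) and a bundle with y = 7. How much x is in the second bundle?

U depends on (x, y) only through S = 2x^(-1) + 2y^(-1), so equal utility means equal S. At (4, 56): S = 15/28.
With y = 7: 2·7^(-1) = 2/7, so 2x^(-1) = 15/28 − 2/7 = 0.25, i.e. x^(-1) = 0.125.
Hence x = 1/0.125 = 8.
Check: U(8, 7) = 1.8667.

x = 8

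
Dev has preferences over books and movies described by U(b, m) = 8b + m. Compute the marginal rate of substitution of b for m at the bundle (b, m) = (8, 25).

MU_b = 8, MU_m = 1, so MRS = 8/1 = 8 at every bundle.
At (8, 25): MRS = 8.
The indifference curve has slope −8 at this bundle.

MRS = 8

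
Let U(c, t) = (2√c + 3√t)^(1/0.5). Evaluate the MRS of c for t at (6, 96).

For CES with ρ = 0.5, MRS = (2/3)·√(t/c).
At (6, 96): MRS = 8/3.
The indifference curve has slope −8/3 at this bundle.

MRS = 8/3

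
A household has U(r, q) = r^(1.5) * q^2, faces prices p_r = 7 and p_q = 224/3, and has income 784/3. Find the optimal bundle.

r* = 16, q* = 2

MU_r = 1.5·√r·q^2 and MU_q = 2·r^(1.5)·q.
MRS = MU_r/MU_q = (0.75)·q/r.
Tangency: set MRS = p_r/p_q = 7/(224/3) = 3/32.
So (0.75)·q/r = 3/32, i.e. q = 0.125·r.
Substitute into the budget 7·r + (224/3)·q = 784/3: (49/3)·r = 784/3, so r* = 16.
Then q* = 0.125·16 = 2.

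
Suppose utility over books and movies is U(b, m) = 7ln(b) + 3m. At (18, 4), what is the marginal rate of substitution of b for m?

MRS = 7/54

MU_b = 7/b, MU_m = 3.
MRS = 7/b ÷ 3.
At (18, 4): MRS = 7/54.
The indifference curve has slope −7/54 at this bundle.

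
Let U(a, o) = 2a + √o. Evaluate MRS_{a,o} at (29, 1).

MU_a = 2, MU_o = 1/(2√o).
MRS = 2 ÷ (1/(2√o)).
At (29, 1): MRS = 4.
That is, one extra unit of a is worth 4 units of o at the margin.

MRS = 4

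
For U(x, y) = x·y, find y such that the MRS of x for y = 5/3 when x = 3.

y = 5

MU_x = y and MU_y = x.
MRS = MU_x/MU_y = y/x.
Substitute x = 3: MRS = y/3. Setting y/3 = 5/3 gives y = (5/3)·3 = 5.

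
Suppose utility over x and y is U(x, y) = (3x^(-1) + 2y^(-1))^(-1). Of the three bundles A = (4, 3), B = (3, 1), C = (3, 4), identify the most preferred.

Evaluate utility at each bundle:
U(A) = 0.706.
U(B) = 0.333.
U(C) = 0.667.
Highest utility is A, so A ≻ C ≻ B.

Bundle A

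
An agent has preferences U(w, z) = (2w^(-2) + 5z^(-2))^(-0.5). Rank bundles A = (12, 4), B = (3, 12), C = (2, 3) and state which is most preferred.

Evaluate utility at each bundle:
U(A) = 1.750.
U(B) = 1.973.
U(C) = 0.973.
Highest utility is B, so B ≻ A ≻ C.

Bundle B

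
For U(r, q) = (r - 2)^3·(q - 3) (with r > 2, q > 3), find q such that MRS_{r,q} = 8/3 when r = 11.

MU_r = 3·(r−2)^2·(q−3), MU_q = (r−2)^3.
MRS = (3/1)·(q−3)/(r−2).
Substitute r = 11: MRS = (q − 3)/3. Setting this equal to 8/3 gives q − 3 = (8/3)·3 = 8, so q = 11.

q = 11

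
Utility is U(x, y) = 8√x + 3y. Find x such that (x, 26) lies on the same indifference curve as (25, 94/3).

U(25, 94/3) = 134.
Set U(x, 26) = 134 and solve.
With y = 26: 8√x = 134 − 3·26 = 56, so √x = 7 and x = 49.
Check: U(49, 26) = 134.

x = 49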